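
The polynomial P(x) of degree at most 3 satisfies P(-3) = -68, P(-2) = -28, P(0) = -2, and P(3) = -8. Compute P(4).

2

Using the Lagrange interpolation formula with nodes -3, -2, 0, 3:
  L_0(x) = (x + 2)x(x - 3) / -18
  L_1(x) = (x + 3)x(x - 3) / 10
  L_2(x) = (x + 3)(x + 2)(x - 3) / -18
  L_3(x) = (x + 3)(x + 2)x / 90
Then P(x) = -68·L_0(x) - 28·L_1(x) - 2·L_2(x) - 8·L_3(x).
Expanding and collecting terms gives P(x) = x³ - 4x² + x - 2.
Evaluating at x = 4: P(4) = 2.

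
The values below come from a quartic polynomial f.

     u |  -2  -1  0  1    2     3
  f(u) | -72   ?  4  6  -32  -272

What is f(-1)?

4

On equispaced nodes a degree-4 polynomial has vanishing fifth forward difference, so
  - f(-2) + 5·f(-1) - 10·f(0) + 10·f(1) - 5·f(2) + f(3) = 0.
Substituting the known values and solving for f(-1):
  5·f(-1) = 20
  f(-1) = 4.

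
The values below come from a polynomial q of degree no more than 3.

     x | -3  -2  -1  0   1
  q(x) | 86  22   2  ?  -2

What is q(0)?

2

The 4 known points determine the degree-3 polynomial uniquely.
Write q(x) = ax^3 + bx^2 + cx + d. Substituting each data point gives a linear system:
  -27a + 9b - 3c + d = 86
  -8a + 4b - 2c + d = 22
  -a + b - c + d = 2
  a + b + c + d = -2
Solving the system yields a = -4, b = -2, c = 2, d = 2.
So q(x) = -4x^3 - 2x^2 + 2x + 2.
Then q(0) = 2.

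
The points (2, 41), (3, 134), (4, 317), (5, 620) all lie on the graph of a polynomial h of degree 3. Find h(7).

Forward differences of the values at t = 2, 3, 4, 5:
  h  : 41  134  317  620
  Δ  : 93  183  303
  Δ^2: 90  120
  Δ^3: 30
The third differences are constant, confirming degree 3.
Interpolating (Newton forward form) and evaluating at t = 7 gives h(7) = 1706.

1706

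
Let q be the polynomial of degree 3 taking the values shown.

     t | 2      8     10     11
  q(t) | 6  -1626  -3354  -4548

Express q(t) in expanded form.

q(t) = -4t^3 + 6t^2 + 4t + 6

Using the Lagrange interpolation formula with nodes 2, 8, 10, 11:
  L_0(t) = (t - 8)(t - 10)(t - 11) / -432
  L_1(t) = (t - 2)(t - 10)(t - 11) / 36
  L_2(t) = (t - 2)(t - 8)(t - 11) / -16
  L_3(t) = (t - 2)(t - 8)(t - 10) / 27
Then q(t) = 6·L_0(t) - 1626·L_1(t) - 3354·L_2(t) - 4548·L_3(t).
Expanding and collecting terms gives q(t) = -4t³ + 6t² + 4t + 6.
Check: q(10) = -3354. ✓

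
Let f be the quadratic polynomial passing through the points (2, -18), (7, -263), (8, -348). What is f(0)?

-4

Write f(x) = ax^2 + bx + c. Substituting each data point gives a linear system:
  4a + 2b + c = -18
  49a + 7b + c = -263
  64a + 8b + c = -348
Solving the system yields a = -6, b = 5, c = -4.
So f(x) = -6x^2 + 5x - 4.
Then f(0) = -4.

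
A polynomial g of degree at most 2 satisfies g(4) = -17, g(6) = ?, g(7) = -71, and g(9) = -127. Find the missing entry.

-49

The 3 known points determine the degree-2 polynomial uniquely.
Write g(t) = at^2 + bt + c. Substituting each data point gives a linear system:
  16a + 4b + c = -17
  49a + 7b + c = -71
  81a + 9b + c = -127
Solving the system yields a = -2, b = 4, c = -1.
So g(t) = -2t² + 4t - 1.
Then g(6) = -49.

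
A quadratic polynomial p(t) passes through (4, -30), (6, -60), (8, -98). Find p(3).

Using the Lagrange interpolation formula with nodes 4, 6, 8:
  L_0(t) = (t - 6)(t - 8) / 8
  L_1(t) = (t - 4)(t - 8) / -4
  L_2(t) = (t - 4)(t - 6) / 8
Then p(t) = -30·L_0(t) - 60·L_1(t) - 98·L_2(t).
Expanding and collecting terms gives p(t) = -t^2 - 5t + 6.
Evaluating at t = 3: p(3) = -18.

-18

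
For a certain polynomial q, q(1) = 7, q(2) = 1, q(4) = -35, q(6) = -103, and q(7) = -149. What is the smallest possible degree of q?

2

Divided differences on the nodes 1, 2, 4, 6, 7:
  order 0: 7  1  -35  -103  -149
  order 1: -6  -18  -34  -46
  order 2: -4  -4  -4
  order 3: 0  0
  order 4: 0
The order-2 divided differences are all -4 (nonzero) and every higher order vanishes, so the data lies on a polynomial of degree exactly 2.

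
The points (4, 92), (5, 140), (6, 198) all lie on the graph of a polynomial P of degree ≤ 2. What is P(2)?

26

Forward differences of the values at n = 4, 5, 6:
  P  : 92  140  198
  Δ  : 48  58
  Δ^2: 10
The second differences are constant, confirming degree 2.
Interpolating (Newton forward form) and evaluating at n = 2 gives P(2) = 26.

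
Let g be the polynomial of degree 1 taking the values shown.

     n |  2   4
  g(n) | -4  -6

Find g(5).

Write g(n) = an + b. Substituting each data point gives a linear system:
  2a + b = -4
  4a + b = -6
Solving the system yields a = -1, b = -2.
So g(n) = -n - 2.
Then g(5) = -7.

-7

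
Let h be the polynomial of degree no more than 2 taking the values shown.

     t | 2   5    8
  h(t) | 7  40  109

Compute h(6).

59

Write h(t) = at^2 + bt + c. Substituting each data point gives a linear system:
  4a + 2b + c = 7
  25a + 5b + c = 40
  64a + 8b + c = 109
Solving the system yields a = 2, b = -3, c = 5.
So h(t) = 2t^2 - 3t + 5.
Then h(6) = 59.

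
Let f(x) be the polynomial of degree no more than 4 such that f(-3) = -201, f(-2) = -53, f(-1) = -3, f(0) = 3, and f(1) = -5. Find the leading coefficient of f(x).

Write f(x) = ax^4 + bx^3 + cx^2 + dx + e. Substituting each data point gives a linear system:
  81a - 27b + 9c - 3d + e = -201
  16a - 8b + 4c - 2d + e = -53
  a - b + c - d + e = -3
  e = 3
  a + b + c + d + e = -5
Solving the system yields a = -1, b = 3, c = -6, d = -4, e = 3.
So f(x) = -x⁴ + 3x³ - 6x² - 4x + 3.
The leading coefficient is -1.

-1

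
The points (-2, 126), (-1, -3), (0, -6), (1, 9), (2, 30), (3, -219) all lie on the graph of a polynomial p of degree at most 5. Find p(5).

Using the Lagrange interpolation formula with nodes -2, -1, 0, 1, 2, 3:
  L_0(t) = (t + 1)t(t - 1)(t - 2)(t - 3) / -120
  L_1(t) = (t + 2)t(t - 1)(t - 2)(t - 3) / 24
  L_2(t) = (t + 2)(t + 1)(t - 1)(t - 2)(t - 3) / -12
  L_3(t) = (t + 2)(t + 1)t(t - 2)(t - 3) / 12
  L_4(t) = (t + 2)(t + 1)t(t - 1)(t - 3) / -24
  L_5(t) = (t + 2)(t + 1)t(t - 1)(t - 2) / 120
Then p(t) = 126·L_0(t) - 3·L_1(t) - 6·L_2(t) + 9·L_3(t) + 30·L_4(t) - 219·L_5(t).
Expanding and collecting terms gives p(t) = -3t^5 + 4t^4 + 5t^3 + 5t^2 + 4t - 6.
Evaluating at t = 5: p(5) = -6111.

-6111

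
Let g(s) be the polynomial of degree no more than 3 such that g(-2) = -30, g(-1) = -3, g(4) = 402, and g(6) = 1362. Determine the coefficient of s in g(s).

-6

Write g(s) = as^3 + bs^2 + cs + d. Substituting each data point gives a linear system:
  -8a + 4b - 2c + d = -30
  -a + b - c + d = -3
  64a + 16b + 4c + d = 402
  216a + 36b + 6c + d = 1362
Solving the system yields a = 6, b = 3, c = -6, d = -6.
So g(s) = 6s^3 + 3s^2 - 6s - 6.
The coefficient of s is -6.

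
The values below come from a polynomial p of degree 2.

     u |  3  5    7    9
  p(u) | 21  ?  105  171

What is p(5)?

55

The 3 known points determine the degree-2 polynomial uniquely.
Write p(u) = au^2 + bu + c. Substituting each data point gives a linear system:
  9a + 3b + c = 21
  49a + 7b + c = 105
  81a + 9b + c = 171
Solving the system yields a = 2, b = 1, c = 0.
So p(u) = 2u^2 + u.
Then p(5) = 55.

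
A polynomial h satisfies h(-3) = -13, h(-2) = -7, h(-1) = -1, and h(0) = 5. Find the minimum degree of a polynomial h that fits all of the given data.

1

Forward differences of the values at t = -3, -2, -1, 0:
  h  : -13  -7  -1  5
  Δ  : 6  6  6
  Δ^2: 0  0
  Δ^3: 0
The first differences are constant (6) and nonzero, while all higher differences vanish, so the minimal degree is 1.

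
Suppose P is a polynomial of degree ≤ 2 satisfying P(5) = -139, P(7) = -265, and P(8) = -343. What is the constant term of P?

Write P(x) = ax^2 + bx + c. Substituting each data point gives a linear system:
  25a + 5b + c = -139
  49a + 7b + c = -265
  64a + 8b + c = -343
Solving the system yields a = -5, b = -3, c = 1.
So P(x) = -5x² - 3x + 1.
The constant term is 1.

1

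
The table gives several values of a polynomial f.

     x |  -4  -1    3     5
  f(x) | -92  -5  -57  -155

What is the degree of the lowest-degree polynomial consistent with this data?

Divided differences on the nodes -4, -1, 3, 5:
  order 0: -92  -5  -57  -155
  order 1: 29  -13  -49
  order 2: -6  -6
  order 3: 0
The order-2 divided differences are all -6 (nonzero) and every higher order vanishes, so the data lies on a polynomial of degree exactly 2.

2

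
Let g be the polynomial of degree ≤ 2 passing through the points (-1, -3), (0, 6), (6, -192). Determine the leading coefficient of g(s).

-6

Write g(s) = as^2 + bs + c. Substituting each data point gives a linear system:
  a - b + c = -3
  c = 6
  36a + 6b + c = -192
Solving the system yields a = -6, b = 3, c = 6.
So g(s) = -6s^2 + 3s + 6.
The leading coefficient is -6.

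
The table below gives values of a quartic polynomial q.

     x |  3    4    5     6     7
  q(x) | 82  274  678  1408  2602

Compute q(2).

12

Write q(x) = ax^4 + bx^3 + cx^2 + dx + e. Substituting each data point gives a linear system:
  81a + 27b + 9c + 3d + e = 82
  256a + 64b + 16c + 4d + e = 274
  625a + 125b + 25c + 5d + e = 678
  1296a + 216b + 36c + 6d + e = 1408
  2401a + 343b + 49c + 7d + e = 2602
Solving the system yields a = 1, b = 1, c = -3, d = 1, e = -2.
So q(x) = x⁴ + x³ - 3x² + x - 2.
Then q(2) = 12.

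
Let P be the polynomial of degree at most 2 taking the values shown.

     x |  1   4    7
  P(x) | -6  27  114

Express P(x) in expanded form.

P(x) = 3x^2 - 4x - 5

Write P(x) = ax^2 + bx + c. Substituting each data point gives a linear system:
  a + b + c = -6
  16a + 4b + c = 27
  49a + 7b + c = 114
Solving the system yields a = 3, b = -4, c = -5.
So P(x) = 3x^2 - 4x - 5.
Check: P(1) = -6. ✓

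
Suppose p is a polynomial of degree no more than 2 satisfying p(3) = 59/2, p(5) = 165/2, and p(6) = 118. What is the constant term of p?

Write p(t) = at^2 + bt + c. Substituting each data point gives a linear system:
  9a + 3b + c = 59/2
  25a + 5b + c = 165/2
  36a + 6b + c = 118
Solving the system yields a = 3, b = 5/2, c = -5.
So p(t) = 3t^2 + (5/2)t - 5.
The constant term is -5.

-5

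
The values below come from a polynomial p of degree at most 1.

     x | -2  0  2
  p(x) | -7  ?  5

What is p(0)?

The 2 known points determine the degree-1 polynomial uniquely.
Write p(x) = ax + b. Substituting each data point gives a linear system:
  -2a + b = -7
  2a + b = 5
Solving the system yields a = 3, b = -1.
So p(x) = 3x - 1.
Then p(0) = -1.

-1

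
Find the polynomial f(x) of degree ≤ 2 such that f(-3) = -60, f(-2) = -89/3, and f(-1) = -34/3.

f(x) = -6x^2 + (1/3)x - 5

Write f(x) = ax^2 + bx + c. Substituting each data point gives a linear system:
  9a - 3b + c = -60
  4a - 2b + c = -89/3
  a - b + c = -34/3
Solving the system yields a = -6, b = 1/3, c = -5.
So f(x) = -6x² + (1/3)x - 5.
Check: f(-2) = -89/3. ✓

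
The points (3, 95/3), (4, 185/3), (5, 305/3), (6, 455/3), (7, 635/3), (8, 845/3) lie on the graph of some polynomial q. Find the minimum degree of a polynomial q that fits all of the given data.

Forward differences of the values at x = 3, 4, 5, 6, 7, 8:
  q  : 95/3  185/3  305/3  455/3  635/3  845/3
  Δ  : 30  40  50  60  70
  Δ^2: 10  10  10  10
  Δ^3: 0  0  0
  Δ^4: 0  0
  Δ^5: 0
The second differences are constant (10) and nonzero, while all higher differences vanish, so the minimal degree is 2.

2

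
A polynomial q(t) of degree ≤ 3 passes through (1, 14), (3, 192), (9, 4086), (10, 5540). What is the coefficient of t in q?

Write q(t) = at^3 + bt^2 + ct + d. Substituting each data point gives a linear system:
  a + b + c + d = 14
  27a + 9b + 3c + d = 192
  729a + 81b + 9c + d = 4086
  1000a + 100b + 10c + d = 5540
Solving the system yields a = 5, b = 5, c = 4, d = 0.
So q(t) = 5t^3 + 5t^2 + 4t.
The coefficient of t is 4.

4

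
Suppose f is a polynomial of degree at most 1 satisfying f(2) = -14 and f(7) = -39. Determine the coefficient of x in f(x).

-5

Write f(x) = ax + b. Substituting each data point gives a linear system:
  2a + b = -14
  7a + b = -39
Solving the system yields a = -5, b = -4.
So f(x) = -5x - 4.
The leading coefficient is -5.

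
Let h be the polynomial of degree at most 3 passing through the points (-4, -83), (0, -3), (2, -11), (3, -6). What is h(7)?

Write h(t) = at^3 + bt^2 + ct + d. Substituting each data point gives a linear system:
  -64a + 16b - 4c + d = -83
  d = -3
  8a + 4b + 2c + d = -11
  27a + 9b + 3c + d = -6
Solving the system yields a = 1, b = -2, c = -4, d = -3.
So h(t) = t³ - 2t² - 4t - 3.
Then h(7) = 214.

214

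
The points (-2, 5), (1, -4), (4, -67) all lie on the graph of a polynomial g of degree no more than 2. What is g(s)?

Using the Lagrange interpolation formula with nodes -2, 1, 4:
  L_0(s) = (s - 1)(s - 4) / 18
  L_1(s) = (s + 2)(s - 4) / -9
  L_2(s) = (s + 2)(s - 1) / 18
Then g(s) = 5·L_0(s) - 4·L_1(s) - 67·L_2(s).
Expanding and collecting terms gives g(s) = -3s^2 - 6s + 5.
Check: g(-2) = 5. ✓

g(s) = -3s^2 - 6s + 5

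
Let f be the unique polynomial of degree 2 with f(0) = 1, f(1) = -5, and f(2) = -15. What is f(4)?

-47

Write f(t) = at^2 + bt + c. Substituting each data point gives a linear system:
  c = 1
  a + b + c = -5
  4a + 2b + c = -15
Solving the system yields a = -2, b = -4, c = 1.
So f(t) = -2t^2 - 4t + 1.
Then f(4) = -47.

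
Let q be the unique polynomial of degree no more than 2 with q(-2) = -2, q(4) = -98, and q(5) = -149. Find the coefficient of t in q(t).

-6

Write q(t) = at^2 + bt + c. Substituting each data point gives a linear system:
  4a - 2b + c = -2
  16a + 4b + c = -98
  25a + 5b + c = -149
Solving the system yields a = -5, b = -6, c = 6.
So q(t) = -5t^2 - 6t + 6.
The coefficient of t is -6.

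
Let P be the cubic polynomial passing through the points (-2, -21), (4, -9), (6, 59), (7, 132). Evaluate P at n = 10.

579

Using the Lagrange interpolation formula with nodes -2, 4, 6, 7:
  L_0(n) = (n - 4)(n - 6)(n - 7) / -432
  L_1(n) = (n + 2)(n - 6)(n - 7) / 36
  L_2(n) = (n + 2)(n - 4)(n - 7) / -16
  L_3(n) = (n + 2)(n - 4)(n - 6) / 27
Then P(n) = -21·L_0(n) - 9·L_1(n) + 59·L_2(n) + 132·L_3(n).
Expanding and collecting terms gives P(n) = n³ - 4n² - 2n - 1.
Evaluating at n = 10: P(10) = 579.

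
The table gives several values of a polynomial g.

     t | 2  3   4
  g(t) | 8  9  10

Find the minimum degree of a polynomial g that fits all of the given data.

Forward differences of the values at t = 2, 3, 4:
  g  : 8  9  10
  Δ  : 1  1
  Δ^2: 0
The first differences are constant (1) and nonzero, while all higher differences vanish, so the minimal degree is 1.

1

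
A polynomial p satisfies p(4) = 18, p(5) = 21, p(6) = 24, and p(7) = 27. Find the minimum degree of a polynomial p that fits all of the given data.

1

Forward differences of the values at u = 4, 5, 6, 7:
  p  : 18  21  24  27
  Δ  : 3  3  3
  Δ^2: 0  0
  Δ^3: 0
The first differences are constant (3) and nonzero, while all higher differences vanish, so the minimal degree is 1.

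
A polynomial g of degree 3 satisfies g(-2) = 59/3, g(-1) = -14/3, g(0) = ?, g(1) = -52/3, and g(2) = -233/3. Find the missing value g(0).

-5

The 4 known points determine the degree-3 polynomial uniquely.
Write g(s) = as^3 + bs^2 + cs + d. Substituting each data point gives a linear system:
  -8a + 4b - 2c + d = 59/3
  -a + b - c + d = -14/3
  a + b + c + d = -52/3
  8a + 4b + 2c + d = -233/3
Solving the system yields a = -6, b = -6, c = -1/3, d = -5.
So g(s) = -6s^3 - 6s^2 - (1/3)s - 5.
Then g(0) = -5.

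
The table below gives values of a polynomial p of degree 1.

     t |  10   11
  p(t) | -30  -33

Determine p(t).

p(t) = -3t

Write p(t) = at + b. Substituting each data point gives a linear system:
  10a + b = -30
  11a + b = -33
Solving the system yields a = -3, b = 0.
So p(t) = -3t.
Check: p(10) = -30. ✓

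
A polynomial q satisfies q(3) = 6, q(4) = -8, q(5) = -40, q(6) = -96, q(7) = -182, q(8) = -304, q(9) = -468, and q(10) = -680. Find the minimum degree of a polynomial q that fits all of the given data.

3

Forward differences of the values at x = 3, 4, 5, 6, 7, 8, 9, 10:
  q  : 6  -8  -40  -96  -182  -304  -468  -680
  Δ  : -14  -32  -56  -86  -122  -164  -212
  Δ^2: -18  -24  -30  -36  -42  -48
  Δ^3: -6  -6  -6  -6  -6
  Δ^4: 0  0  0  0
  Δ^5: 0  0  0
  Δ^6: 0  0
  Δ^7: 0
The third differences are constant (-6) and nonzero, while all higher differences vanish, so the minimal degree is 3.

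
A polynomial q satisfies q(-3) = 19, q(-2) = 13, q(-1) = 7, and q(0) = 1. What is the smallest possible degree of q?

Forward differences of the values at u = -3, -2, -1, 0:
  q  : 19  13  7  1
  Δ  : -6  -6  -6
  Δ^2: 0  0
  Δ^3: 0
The first differences are constant (-6) and nonzero, while all higher differences vanish, so the minimal degree is 1.

1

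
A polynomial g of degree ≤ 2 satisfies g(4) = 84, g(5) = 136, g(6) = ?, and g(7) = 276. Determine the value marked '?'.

On equispaced nodes a degree-2 polynomial has vanishing third forward difference, so
  - g(4) + 3·g(5) - 3·g(6) + g(7) = 0.
Substituting the known values and solving for g(6):
  -3·g(6) = -600
  g(6) = 200.

200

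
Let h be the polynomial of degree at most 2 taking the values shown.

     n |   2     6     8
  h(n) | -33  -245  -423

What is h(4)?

-115

Using the Lagrange interpolation formula with nodes 2, 6, 8:
  L_0(n) = (n - 6)(n - 8) / 24
  L_1(n) = (n - 2)(n - 8) / -8
  L_2(n) = (n - 2)(n - 6) / 12
Then h(n) = -33·L_0(n) - 245·L_1(n) - 423·L_2(n).
Expanding and collecting terms gives h(n) = -6n² - 5n + 1.
Evaluating at n = 4: h(4) = -115.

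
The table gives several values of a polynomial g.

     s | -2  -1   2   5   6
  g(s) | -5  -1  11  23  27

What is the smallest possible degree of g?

Divided differences on the nodes -2, -1, 2, 5, 6:
  order 0: -5  -1  11  23  27
  order 1: 4  4  4  4
  order 2: 0  0  0
  order 3: 0  0
  order 4: 0
The order-1 divided differences are all 4 (nonzero) and every higher order vanishes, so the data lies on a polynomial of degree exactly 1.

1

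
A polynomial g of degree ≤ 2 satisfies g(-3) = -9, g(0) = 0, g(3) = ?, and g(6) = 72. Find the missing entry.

27

On equispaced nodes a degree-2 polynomial has vanishing third forward difference, so
  - g(-3) + 3·g(0) - 3·g(3) + g(6) = 0.
Substituting the known values and solving for g(3):
  -3·g(3) = -81
  g(3) = 27.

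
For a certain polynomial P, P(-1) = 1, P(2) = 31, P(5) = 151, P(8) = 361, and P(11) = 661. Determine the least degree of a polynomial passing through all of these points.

Forward differences of the values at x = -1, 2, 5, 8, 11:
  P  : 1  31  151  361  661
  Δ  : 30  120  210  300
  Δ^2: 90  90  90
  Δ^3: 0  0
  Δ^4: 0
The second differences are constant (90) and nonzero, while all higher differences vanish, so the minimal degree is 2.

2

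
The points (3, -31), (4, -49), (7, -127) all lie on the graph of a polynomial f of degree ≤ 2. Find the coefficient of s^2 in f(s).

Write f(s) = as^2 + bs + c. Substituting each data point gives a linear system:
  9a + 3b + c = -31
  16a + 4b + c = -49
  49a + 7b + c = -127
Solving the system yields a = -2, b = -4, c = -1.
So f(s) = -2s^2 - 4s - 1.
The leading coefficient is -2.

-2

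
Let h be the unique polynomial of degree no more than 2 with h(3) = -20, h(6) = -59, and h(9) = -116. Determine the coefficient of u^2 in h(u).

Write h(u) = au^2 + bu + c. Substituting each data point gives a linear system:
  9a + 3b + c = -20
  36a + 6b + c = -59
  81a + 9b + c = -116
Solving the system yields a = -1, b = -4, c = 1.
So h(u) = -u² - 4u + 1.
The leading coefficient is -1.

-1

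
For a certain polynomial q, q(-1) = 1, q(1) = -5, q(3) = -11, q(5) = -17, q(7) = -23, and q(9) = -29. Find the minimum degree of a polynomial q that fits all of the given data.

Forward differences of the values at n = -1, 1, 3, 5, 7, 9:
  q  : 1  -5  -11  -17  -23  -29
  Δ  : -6  -6  -6  -6  -6
  Δ^2: 0  0  0  0
  Δ^3: 0  0  0
  Δ^4: 0  0
  Δ^5: 0
The first differences are constant (-6) and nonzero, while all higher differences vanish, so the minimal degree is 1.

1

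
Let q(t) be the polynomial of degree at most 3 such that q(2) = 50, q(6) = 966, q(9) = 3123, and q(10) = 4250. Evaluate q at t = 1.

Write q(t) = at^3 + bt^2 + ct + d. Substituting each data point gives a linear system:
  8a + 4b + 2c + d = 50
  216a + 36b + 6c + d = 966
  729a + 81b + 9c + d = 3123
  1000a + 100b + 10c + d = 4250
Solving the system yields a = 4, b = 2, c = 5, d = 0.
So q(t) = 4t^3 + 2t^2 + 5t.
Then q(1) = 11.

11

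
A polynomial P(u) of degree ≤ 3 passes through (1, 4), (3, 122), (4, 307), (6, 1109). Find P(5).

Write P(u) = au^3 + bu^2 + cu + d. Substituting each data point gives a linear system:
  a + b + c + d = 4
  27a + 9b + 3c + d = 122
  64a + 16b + 4c + d = 307
  216a + 36b + 6c + d = 1109
Solving the system yields a = 6, b = -6, c = 5, d = -1.
So P(u) = 6u³ - 6u² + 5u - 1.
Then P(5) = 624.

624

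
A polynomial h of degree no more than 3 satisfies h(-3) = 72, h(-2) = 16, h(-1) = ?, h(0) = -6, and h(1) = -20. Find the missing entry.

On equispaced nodes a degree-3 polynomial has vanishing fourth forward difference, so
  h(-3) - 4·h(-2) + 6·h(-1) - 4·h(0) + h(1) = 0.
Substituting the known values and solving for h(-1):
  6·h(-1) = -12
  h(-1) = -2.

-2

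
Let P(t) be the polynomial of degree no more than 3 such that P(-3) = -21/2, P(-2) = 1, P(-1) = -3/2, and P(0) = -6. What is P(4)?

Using the Lagrange interpolation formula with nodes -3, -2, -1, 0:
  L_0(t) = (t + 2)(t + 1)t / -6
  L_1(t) = (t + 3)(t + 1)t / 2
  L_2(t) = (t + 3)(t + 2)t / -2
  L_3(t) = (t + 3)(t + 2)(t + 1) / 6
Then P(t) = -21/2·L_0(t) + 1·L_1(t) - 3/2·L_2(t) - 6·L_3(t).
Expanding and collecting terms gives P(t) = 2t³ + 5t² - (3/2)t - 6.
Evaluating at t = 4: P(4) = 196.

196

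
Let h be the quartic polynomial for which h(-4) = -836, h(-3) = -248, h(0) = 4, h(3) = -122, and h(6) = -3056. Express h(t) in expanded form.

Write h(t) = at^4 + bt^3 + ct^2 + dt + e. Substituting each data point gives a linear system:
  256a - 64b + 16c - 4d + e = -836
  81a - 27b + 9c - 3d + e = -248
  e = 4
  81a + 27b + 9c + 3d + e = -122
  1296a + 216b + 36c + 6d + e = -3056
Solving the system yields a = -3, b = 3, c = 6, d = -6, e = 4.
So h(t) = -3t^4 + 3t^3 + 6t^2 - 6t + 4.
Check: h(-4) = -836. ✓

h(t) = -3t^4 + 3t^3 + 6t^2 - 6t + 4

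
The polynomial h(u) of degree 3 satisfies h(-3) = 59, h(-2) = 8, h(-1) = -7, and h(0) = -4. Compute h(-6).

Write h(u) = au^3 + bu^2 + cu + d. Substituting each data point gives a linear system:
  -27a + 9b - 3c + d = 59
  -8a + 4b - 2c + d = 8
  -a + b - c + d = -7
  d = -4
Solving the system yields a = -3, b = 0, c = 6, d = -4.
So h(u) = -3u^3 + 6u - 4.
Then h(-6) = 608.

608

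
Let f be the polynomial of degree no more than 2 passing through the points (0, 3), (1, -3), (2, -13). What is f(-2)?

Using the Lagrange interpolation formula with nodes 0, 1, 2:
  L_0(s) = (s - 1)(s - 2) / 2
  L_1(s) = s(s - 2) / -1
  L_2(s) = s(s - 1) / 2
Then f(s) = 3·L_0(s) - 3·L_1(s) - 13·L_2(s).
Expanding and collecting terms gives f(s) = -2s^2 - 4s + 3.
Evaluating at s = -2: f(-2) = 3.

3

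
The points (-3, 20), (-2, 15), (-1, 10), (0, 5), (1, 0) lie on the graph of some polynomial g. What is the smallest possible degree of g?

1

Forward differences of the values at u = -3, -2, -1, 0, 1:
  g  : 20  15  10  5  0
  Δ  : -5  -5  -5  -5
  Δ^2: 0  0  0
  Δ^3: 0  0
  Δ^4: 0
The first differences are constant (-5) and nonzero, while all higher differences vanish, so the minimal degree is 1.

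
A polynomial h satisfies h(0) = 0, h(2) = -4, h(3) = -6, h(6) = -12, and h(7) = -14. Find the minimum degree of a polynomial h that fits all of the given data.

1

Divided differences on the nodes 0, 2, 3, 6, 7:
  order 0: 0  -4  -6  -12  -14
  order 1: -2  -2  -2  -2
  order 2: 0  0  0
  order 3: 0  0
  order 4: 0
The order-1 divided differences are all -2 (nonzero) and every higher order vanishes, so the data lies on a polynomial of degree exactly 1.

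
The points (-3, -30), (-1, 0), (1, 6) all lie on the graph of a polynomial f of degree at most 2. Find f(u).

Using the Lagrange interpolation formula with nodes -3, -1, 1:
  L_0(u) = (u + 1)(u - 1) / 8
  L_1(u) = (u + 3)(u - 1) / -4
  L_2(u) = (u + 3)(u + 1) / 8
Then f(u) = -30·L_0(u) + 0·L_1(u) + 6·L_2(u).
Expanding and collecting terms gives f(u) = -3u^2 + 3u + 6.
Check: f(-3) = -30. ✓

f(u) = -3u^2 + 3u + 6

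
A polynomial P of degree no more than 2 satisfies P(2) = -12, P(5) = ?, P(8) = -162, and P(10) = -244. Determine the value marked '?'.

The 3 known points determine the degree-2 polynomial uniquely.
Write P(n) = an^2 + bn + c. Substituting each data point gives a linear system:
  4a + 2b + c = -12
  64a + 8b + c = -162
  100a + 10b + c = -244
Solving the system yields a = -2, b = -5, c = 6.
So P(n) = -2n^2 - 5n + 6.
Then P(5) = -69.

-69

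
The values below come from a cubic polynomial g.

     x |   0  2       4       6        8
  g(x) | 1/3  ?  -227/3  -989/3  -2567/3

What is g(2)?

7/3

On equispaced nodes a degree-3 polynomial has vanishing fourth forward difference, so
  g(0) - 4·g(2) + 6·g(4) - 4·g(6) + g(8) = 0.
Substituting the known values and solving for g(2):
  -4·g(2) = -28/3
  g(2) = 7/3.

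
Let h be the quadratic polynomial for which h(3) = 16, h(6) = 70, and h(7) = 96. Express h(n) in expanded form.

h(n) = 2n^2 - 2

Using the Lagrange interpolation formula with nodes 3, 6, 7:
  L_0(n) = (n - 6)(n - 7) / 12
  L_1(n) = (n - 3)(n - 7) / -3
  L_2(n) = (n - 3)(n - 6) / 4
Then h(n) = 16·L_0(n) + 70·L_1(n) + 96·L_2(n).
Expanding and collecting terms gives h(n) = 2n^2 - 2.
Check: h(6) = 70. ✓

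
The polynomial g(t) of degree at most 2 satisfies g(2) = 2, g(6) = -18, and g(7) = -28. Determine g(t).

Write g(t) = at^2 + bt + c. Substituting each data point gives a linear system:
  4a + 2b + c = 2
  36a + 6b + c = -18
  49a + 7b + c = -28
Solving the system yields a = -1, b = 3, c = 0.
So g(t) = -t² + 3t.
Check: g(7) = -28. ✓

g(t) = -t^2 + 3t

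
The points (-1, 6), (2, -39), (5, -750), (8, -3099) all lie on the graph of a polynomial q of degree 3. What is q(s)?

Using the Lagrange interpolation formula with nodes -1, 2, 5, 8:
  L_0(s) = (s - 2)(s - 5)(s - 8) / -162
  L_1(s) = (s + 1)(s - 5)(s - 8) / 54
  L_2(s) = (s + 1)(s - 2)(s - 8) / -54
  L_3(s) = (s + 1)(s - 2)(s - 5) / 162
Then q(s) = 6·L_0(s) - 39·L_1(s) - 750·L_2(s) - 3099·L_3(s).
Expanding and collecting terms gives q(s) = -6s³ - s² + 4s + 5.
Check: q(2) = -39. ✓

q(s) = -6s^3 - s^2 + 4s + 5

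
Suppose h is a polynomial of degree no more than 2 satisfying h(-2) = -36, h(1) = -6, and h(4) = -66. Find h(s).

Using the Lagrange interpolation formula with nodes -2, 1, 4:
  L_0(s) = (s - 1)(s - 4) / 18
  L_1(s) = (s + 2)(s - 4) / -9
  L_2(s) = (s + 2)(s - 1) / 18
Then h(s) = -36·L_0(s) - 6·L_1(s) - 66·L_2(s).
Expanding and collecting terms gives h(s) = -5s^2 + 5s - 6.
Check: h(4) = -66. ✓

h(s) = -5s^2 + 5s - 6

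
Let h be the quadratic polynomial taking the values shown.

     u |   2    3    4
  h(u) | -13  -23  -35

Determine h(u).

Write h(u) = au^2 + bu + c. Substituting each data point gives a linear system:
  4a + 2b + c = -13
  9a + 3b + c = -23
  16a + 4b + c = -35
Solving the system yields a = -1, b = -5, c = 1.
So h(u) = -u^2 - 5u + 1.
Check: h(2) = -13. ✓

h(u) = -u^2 - 5u + 1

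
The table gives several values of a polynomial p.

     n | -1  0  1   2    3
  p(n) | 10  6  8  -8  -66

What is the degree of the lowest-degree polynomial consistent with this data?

3

Forward differences of the values at n = -1, 0, 1, 2, 3:
  p  : 10  6  8  -8  -66
  Δ  : -4  2  -16  -58
  Δ^2: 6  -18  -42
  Δ^3: -24  -24
  Δ^4: 0
The third differences are constant (-24) and nonzero, while all higher differences vanish, so the minimal degree is 3.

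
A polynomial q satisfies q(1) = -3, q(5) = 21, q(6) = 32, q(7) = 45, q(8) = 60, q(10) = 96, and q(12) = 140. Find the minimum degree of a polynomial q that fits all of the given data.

Divided differences on the nodes 1, 5, 6, 7, 8, 10, 12:
  order 0: -3  21  32  45  60  96  140
  order 1: 6  11  13  15  18  22
  order 2: 1  1  1  1  1
  order 3: 0  0  0  0
  order 4: 0  0  0
  order 5: 0  0
  order 6: 0
The order-2 divided differences are all 1 (nonzero) and every higher order vanishes, so the data lies on a polynomial of degree exactly 2.

2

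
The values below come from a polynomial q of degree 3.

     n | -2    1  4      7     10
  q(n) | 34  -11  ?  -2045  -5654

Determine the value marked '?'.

-434

On equispaced nodes a degree-3 polynomial has vanishing fourth forward difference, so
  q(-2) - 4·q(1) + 6·q(4) - 4·q(7) + q(10) = 0.
Substituting the known values and solving for q(4):
  6·q(4) = -2604
  q(4) = -434.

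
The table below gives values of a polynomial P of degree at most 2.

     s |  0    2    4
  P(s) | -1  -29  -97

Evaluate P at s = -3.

Forward differences of the values at s = 0, 2, 4:
  P  : -1  -29  -97
  Δ  : -28  -68
  Δ^2: -40
The second differences are constant, confirming degree 2.
Interpolating (Newton forward form) and evaluating at s = -3 gives P(-3) = -34.

-34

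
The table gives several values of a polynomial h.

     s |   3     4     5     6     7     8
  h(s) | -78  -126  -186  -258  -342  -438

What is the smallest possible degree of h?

2

Divided differences on the nodes 3, 4, 5, 6, 7, 8:
  order 0: -78  -126  -186  -258  -342  -438
  order 1: -48  -60  -72  -84  -96
  order 2: -6  -6  -6  -6
  order 3: 0  0  0
  order 4: 0  0
  order 5: 0
The order-2 divided differences are all -6 (nonzero) and every higher order vanishes, so the data lies on a polynomial of degree exactly 2.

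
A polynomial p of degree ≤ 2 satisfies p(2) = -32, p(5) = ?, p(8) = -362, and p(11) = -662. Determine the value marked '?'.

-152

The 3 known points determine the degree-2 polynomial uniquely.
Write p(n) = an^2 + bn + c. Substituting each data point gives a linear system:
  4a + 2b + c = -32
  64a + 8b + c = -362
  121a + 11b + c = -662
Solving the system yields a = -5, b = -5, c = -2.
So p(n) = -5n^2 - 5n - 2.
Then p(5) = -152.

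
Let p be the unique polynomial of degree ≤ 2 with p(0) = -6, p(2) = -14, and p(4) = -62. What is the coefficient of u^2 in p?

Write p(u) = au^2 + bu + c. Substituting each data point gives a linear system:
  c = -6
  4a + 2b + c = -14
  16a + 4b + c = -62
Solving the system yields a = -5, b = 6, c = -6.
So p(u) = -5u² + 6u - 6.
The leading coefficient is -5.

-5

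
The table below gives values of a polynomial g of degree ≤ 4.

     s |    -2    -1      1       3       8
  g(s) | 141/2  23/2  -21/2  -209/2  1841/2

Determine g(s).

g(s) = s^4 - 6s^3 - s^2 - 5s + 1/2

Write g(s) = as^4 + bs^3 + cs^2 + ds + e. Substituting each data point gives a linear system:
  16a - 8b + 4c - 2d + e = 141/2
  a - b + c - d + e = 23/2
  a + b + c + d + e = -21/2
  81a + 27b + 9c + 3d + e = -209/2
  4096a + 512b + 64c + 8d + e = 1841/2
Solving the system yields a = 1, b = -6, c = -1, d = -5, e = 1/2.
So g(s) = s^4 - 6s^3 - s^2 - 5s + 1/2.
Check: g(3) = -209/2. ✓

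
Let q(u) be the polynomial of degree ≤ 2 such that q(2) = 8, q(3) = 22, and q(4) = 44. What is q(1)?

Using the Lagrange interpolation formula with nodes 2, 3, 4:
  L_0(u) = (u - 3)(u - 4) / 2
  L_1(u) = (u - 2)(u - 4) / -1
  L_2(u) = (u - 2)(u - 3) / 2
Then q(u) = 8·L_0(u) + 22·L_1(u) + 44·L_2(u).
Expanding and collecting terms gives q(u) = 4u^2 - 6u + 4.
Evaluating at u = 1: q(1) = 2.

2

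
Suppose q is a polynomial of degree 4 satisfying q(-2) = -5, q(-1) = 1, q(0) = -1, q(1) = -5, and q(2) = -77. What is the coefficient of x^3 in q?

-5

Write q(x) = ax^4 + bx^3 + cx^2 + dx + e. Substituting each data point gives a linear system:
  16a - 8b + 4c - 2d + e = -5
  a - b + c - d + e = 1
  e = -1
  a + b + c + d + e = -5
  16a + 8b + 4c + 2d + e = -77
Solving the system yields a = -3, b = -5, c = 2, d = 2, e = -1.
So q(x) = -3x^4 - 5x^3 + 2x^2 + 2x - 1.
The coefficient of x^3 is -5.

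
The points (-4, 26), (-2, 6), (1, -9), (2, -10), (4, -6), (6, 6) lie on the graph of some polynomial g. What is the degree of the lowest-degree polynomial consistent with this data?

2

Divided differences on the nodes -4, -2, 1, 2, 4, 6:
  order 0: 26  6  -9  -10  -6  6
  order 1: -10  -5  -1  2  6
  order 2: 1  1  1  1
  order 3: 0  0  0
  order 4: 0  0
  order 5: 0
The order-2 divided differences are all 1 (nonzero) and every higher order vanishes, so the data lies on a polynomial of degree exactly 2.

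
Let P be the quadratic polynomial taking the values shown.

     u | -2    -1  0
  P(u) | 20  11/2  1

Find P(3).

95/2

Forward differences of the values at u = -2, -1, 0:
  P  : 20  11/2  1
  Δ  : -29/2  -9/2
  Δ^2: 10
The second differences are constant, confirming degree 2.
Interpolating (Newton forward form) and evaluating at u = 3 gives P(3) = 95/2.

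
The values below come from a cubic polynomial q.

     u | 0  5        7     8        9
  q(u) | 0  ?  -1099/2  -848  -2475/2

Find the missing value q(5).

The 4 known points determine the degree-3 polynomial uniquely.
Write q(u) = au^3 + bu^2 + cu + d. Substituting each data point gives a linear system:
  d = 0
  343a + 49b + 7c + d = -1099/2
  512a + 64b + 8c + d = -848
  729a + 81b + 9c + d = -2475/2
Solving the system yields a = -2, b = 5/2, c = 2, d = 0.
So q(u) = -2u^3 + (5/2)u^2 + 2u.
Then q(5) = -355/2.

-355/2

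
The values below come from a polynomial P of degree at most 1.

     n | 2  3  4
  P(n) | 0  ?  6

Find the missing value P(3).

On equispaced nodes a degree-1 polynomial has vanishing second forward difference, so
  P(2) - 2·P(3) + P(4) = 0.
Substituting the known values and solving for P(3):
  -2·P(3) = -6
  P(3) = 3.

3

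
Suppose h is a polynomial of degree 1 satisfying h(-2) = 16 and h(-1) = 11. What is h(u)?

Write h(u) = au + b. Substituting each data point gives a linear system:
  -2a + b = 16
  -a + b = 11
Solving the system yields a = -5, b = 6.
So h(u) = -5u + 6.
Check: h(-2) = 16. ✓

h(u) = -5u + 6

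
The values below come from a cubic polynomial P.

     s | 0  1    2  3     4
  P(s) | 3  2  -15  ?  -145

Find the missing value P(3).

-60

On equispaced nodes a degree-3 polynomial has vanishing fourth forward difference, so
  P(0) - 4·P(1) + 6·P(2) - 4·P(3) + P(4) = 0.
Substituting the known values and solving for P(3):
  -4·P(3) = 240
  P(3) = -60.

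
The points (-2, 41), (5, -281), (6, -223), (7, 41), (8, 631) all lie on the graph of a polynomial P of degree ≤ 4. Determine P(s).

P(s) = s^4 - 6s^3 - 6s^2 - s - 1

Write P(s) = as^4 + bs^3 + cs^2 + ds + e. Substituting each data point gives a linear system:
  16a - 8b + 4c - 2d + e = 41
  625a + 125b + 25c + 5d + e = -281
  1296a + 216b + 36c + 6d + e = -223
  2401a + 343b + 49c + 7d + e = 41
  4096a + 512b + 64c + 8d + e = 631
Solving the system yields a = 1, b = -6, c = -6, d = -1, e = -1.
So P(s) = s^4 - 6s^3 - 6s^2 - s - 1.
Check: P(7) = 41. ✓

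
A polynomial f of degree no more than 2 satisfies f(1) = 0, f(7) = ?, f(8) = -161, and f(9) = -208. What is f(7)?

-120

The 3 known points determine the degree-2 polynomial uniquely.
Write f(n) = an^2 + bn + c. Substituting each data point gives a linear system:
  a + b + c = 0
  64a + 8b + c = -161
  81a + 9b + c = -208
Solving the system yields a = -3, b = 4, c = -1.
So f(n) = -3n² + 4n - 1.
Then f(7) = -120.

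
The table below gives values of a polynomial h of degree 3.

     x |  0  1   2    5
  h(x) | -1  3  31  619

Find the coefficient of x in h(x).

4

Write h(x) = ax^3 + bx^2 + cx + d. Substituting each data point gives a linear system:
  d = -1
  a + b + c + d = 3
  8a + 4b + 2c + d = 31
  125a + 25b + 5c + d = 619
Solving the system yields a = 6, b = -6, c = 4, d = -1.
So h(x) = 6x^3 - 6x^2 + 4x - 1.
The coefficient of x is 4.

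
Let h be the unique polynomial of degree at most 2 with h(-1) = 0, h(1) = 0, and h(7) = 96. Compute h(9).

160

Write h(t) = at^2 + bt + c. Substituting each data point gives a linear system:
  a - b + c = 0
  a + b + c = 0
  49a + 7b + c = 96
Solving the system yields a = 2, b = 0, c = -2.
So h(t) = 2t^2 - 2.
Then h(9) = 160.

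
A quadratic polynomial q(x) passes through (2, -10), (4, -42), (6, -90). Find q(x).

Using the Lagrange interpolation formula with nodes 2, 4, 6:
  L_0(x) = (x - 4)(x - 6) / 8
  L_1(x) = (x - 2)(x - 6) / -4
  L_2(x) = (x - 2)(x - 4) / 8
Then q(x) = -10·L_0(x) - 42·L_1(x) - 90·L_2(x).
Expanding and collecting terms gives q(x) = -2x² - 4x + 6.
Check: q(6) = -90. ✓

q(x) = -2x^2 - 4x + 6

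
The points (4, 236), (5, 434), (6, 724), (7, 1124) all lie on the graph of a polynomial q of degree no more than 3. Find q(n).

Using the Lagrange interpolation formula with nodes 4, 5, 6, 7:
  L_0(n) = (n - 5)(n - 6)(n - 7) / -6
  L_1(n) = (n - 4)(n - 6)(n - 7) / 2
  L_2(n) = (n - 4)(n - 5)(n - 7) / -2
  L_3(n) = (n - 4)(n - 5)(n - 6) / 6
Then q(n) = 236·L_0(n) + 434·L_1(n) + 724·L_2(n) + 1124·L_3(n).
Expanding and collecting terms gives q(n) = 3n³ + n² + 6n + 4.
Check: q(4) = 236. ✓

q(n) = 3n^3 + n^2 + 6n + 4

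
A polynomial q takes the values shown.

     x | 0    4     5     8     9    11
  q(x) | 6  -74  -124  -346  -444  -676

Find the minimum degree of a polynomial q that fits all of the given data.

Divided differences on the nodes 0, 4, 5, 8, 9, 11:
  order 0: 6  -74  -124  -346  -444  -676
  order 1: -20  -50  -74  -98  -116
  order 2: -6  -6  -6  -6
  order 3: 0  0  0
  order 4: 0  0
  order 5: 0
The order-2 divided differences are all -6 (nonzero) and every higher order vanishes, so the data lies on a polynomial of degree exactly 2.

2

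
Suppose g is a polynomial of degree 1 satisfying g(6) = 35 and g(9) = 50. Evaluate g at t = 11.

Write g(t) = at + b. Substituting each data point gives a linear system:
  6a + b = 35
  9a + b = 50
Solving the system yields a = 5, b = 5.
So g(t) = 5t + 5.
Then g(11) = 60.

60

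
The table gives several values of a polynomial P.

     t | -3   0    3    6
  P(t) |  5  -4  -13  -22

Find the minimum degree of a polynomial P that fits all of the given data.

Forward differences of the values at t = -3, 0, 3, 6:
  P  : 5  -4  -13  -22
  Δ  : -9  -9  -9
  Δ^2: 0  0
  Δ^3: 0
The first differences are constant (-9) and nonzero, while all higher differences vanish, so the minimal degree is 1.

1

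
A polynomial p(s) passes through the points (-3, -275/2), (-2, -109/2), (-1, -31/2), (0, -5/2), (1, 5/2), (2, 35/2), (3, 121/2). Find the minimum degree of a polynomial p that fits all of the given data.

3

Forward differences of the values at s = -3, -2, -1, 0, 1, 2, 3:
  p  : -275/2  -109/2  -31/2  -5/2  5/2  35/2  121/2
  Δ  : 83  39  13  5  15  43
  Δ^2: -44  -26  -8  10  28
  Δ^3: 18  18  18  18
  Δ^4: 0  0  0
  Δ^5: 0  0
  Δ^6: 0
The third differences are constant (18) and nonzero, while all higher differences vanish, so the minimal degree is 3.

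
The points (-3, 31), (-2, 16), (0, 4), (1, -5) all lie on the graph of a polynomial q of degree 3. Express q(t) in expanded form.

q(t) = -t^3 - 2t^2 - 6t + 4

Using the Lagrange interpolation formula with nodes -3, -2, 0, 1:
  L_0(t) = (t + 2)t(t - 1) / -12
  L_1(t) = (t + 3)t(t - 1) / 6
  L_2(t) = (t + 3)(t + 2)(t - 1) / -6
  L_3(t) = (t + 3)(t + 2)t / 12
Then q(t) = 31·L_0(t) + 16·L_1(t) + 4·L_2(t) - 5·L_3(t).
Expanding and collecting terms gives q(t) = -t^3 - 2t^2 - 6t + 4.
Check: q(0) = 4. ✓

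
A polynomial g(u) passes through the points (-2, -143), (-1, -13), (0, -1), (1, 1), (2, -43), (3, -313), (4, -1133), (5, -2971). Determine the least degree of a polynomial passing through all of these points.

Forward differences of the values at u = -2, -1, 0, 1, 2, 3, 4, 5:
  g  : -143  -13  -1  1  -43  -313  -1133  -2971
  Δ  : 130  12  2  -44  -270  -820  -1838
  Δ^2: -118  -10  -46  -226  -550  -1018
  Δ^3: 108  -36  -180  -324  -468
  Δ^4: -144  -144  -144  -144
  Δ^5: 0  0  0
  Δ^6: 0  0
  Δ^7: 0
The fourth differences are constant (-144) and nonzero, while all higher differences vanish, so the minimal degree is 4.

4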